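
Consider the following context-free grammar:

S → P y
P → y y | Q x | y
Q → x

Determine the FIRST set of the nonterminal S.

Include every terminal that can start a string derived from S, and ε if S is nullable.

We compute FIRST(S) using the standard algorithm.
FIRST(P) = {x, y}
FIRST(Q) = {x}
FIRST(S) = {x, y}
Therefore, FIRST(S) = {x, y}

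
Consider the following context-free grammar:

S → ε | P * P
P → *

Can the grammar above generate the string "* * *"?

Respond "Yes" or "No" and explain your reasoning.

Yes - a valid derivation exists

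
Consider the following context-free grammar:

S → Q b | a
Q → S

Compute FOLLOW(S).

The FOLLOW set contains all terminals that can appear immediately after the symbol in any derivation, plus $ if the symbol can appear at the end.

We compute FOLLOW(S) using the standard algorithm.
FOLLOW(S) starts with {$}.
FIRST(Q) = {a}
FIRST(S) = {a}
FOLLOW(Q) = {b}
FOLLOW(S) = {$, b}
Therefore, FOLLOW(S) = {$, b}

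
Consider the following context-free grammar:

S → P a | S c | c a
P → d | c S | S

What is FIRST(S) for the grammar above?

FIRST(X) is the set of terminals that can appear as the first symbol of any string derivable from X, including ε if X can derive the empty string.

We compute FIRST(S) using the standard algorithm.
FIRST(P) = {c, d}
FIRST(S) = {c, d}
Therefore, FIRST(S) = {c, d}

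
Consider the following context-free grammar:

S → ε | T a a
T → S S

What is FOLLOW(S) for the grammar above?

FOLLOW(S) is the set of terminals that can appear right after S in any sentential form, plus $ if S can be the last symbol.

We compute FOLLOW(S) using the standard algorithm.
FOLLOW(S) starts with {$}.
FIRST(S) = {a, ε}
FIRST(T) = {a, ε}
FOLLOW(S) = {$, a}
FOLLOW(T) = {a}
Therefore, FOLLOW(S) = {$, a}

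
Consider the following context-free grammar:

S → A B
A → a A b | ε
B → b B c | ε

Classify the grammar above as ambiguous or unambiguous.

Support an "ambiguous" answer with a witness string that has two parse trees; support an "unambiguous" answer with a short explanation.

Unambiguous - every string in the language has a unique parse tree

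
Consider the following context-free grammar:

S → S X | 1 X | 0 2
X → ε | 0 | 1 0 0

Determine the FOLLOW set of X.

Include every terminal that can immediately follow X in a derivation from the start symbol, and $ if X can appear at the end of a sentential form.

We compute FOLLOW(X) using the standard algorithm.
FOLLOW(S) starts with {$}.
FIRST(S) = {0, 1}
FIRST(X) = {0, 1, ε}
FOLLOW(S) = {$, 0, 1}
FOLLOW(X) = {$, 0, 1}
Therefore, FOLLOW(X) = {$, 0, 1}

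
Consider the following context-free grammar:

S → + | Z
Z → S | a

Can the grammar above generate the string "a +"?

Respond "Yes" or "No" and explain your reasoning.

No - no valid derivation exists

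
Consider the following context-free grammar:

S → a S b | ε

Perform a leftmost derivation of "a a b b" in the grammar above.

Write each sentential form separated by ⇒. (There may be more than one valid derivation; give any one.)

S ⇒ a S b ⇒ a a S b b ⇒ a a b b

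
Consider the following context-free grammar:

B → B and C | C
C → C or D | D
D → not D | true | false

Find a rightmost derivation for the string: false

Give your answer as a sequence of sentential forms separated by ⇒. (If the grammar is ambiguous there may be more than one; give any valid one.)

B ⇒ C ⇒ D ⇒ false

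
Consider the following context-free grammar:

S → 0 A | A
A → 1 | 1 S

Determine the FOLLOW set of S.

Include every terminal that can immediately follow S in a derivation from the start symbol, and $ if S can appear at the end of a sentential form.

We compute FOLLOW(S) using the standard algorithm.
FOLLOW(S) starts with {$}.
FIRST(A) = {1}
FIRST(S) = {0, 1}
FOLLOW(A) = {$}
FOLLOW(S) = {$}
Therefore, FOLLOW(S) = {$}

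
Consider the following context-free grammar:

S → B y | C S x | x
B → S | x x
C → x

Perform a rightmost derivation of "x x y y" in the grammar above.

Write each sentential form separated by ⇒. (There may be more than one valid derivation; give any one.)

S ⇒ B y ⇒ S y ⇒ B y y ⇒ x x y y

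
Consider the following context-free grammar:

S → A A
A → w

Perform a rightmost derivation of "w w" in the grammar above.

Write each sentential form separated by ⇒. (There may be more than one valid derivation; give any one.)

S ⇒ A A ⇒ A w ⇒ w w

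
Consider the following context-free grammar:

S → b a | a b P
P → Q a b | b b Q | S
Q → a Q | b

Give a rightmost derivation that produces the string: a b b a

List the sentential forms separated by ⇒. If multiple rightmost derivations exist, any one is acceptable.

S ⇒ a b P ⇒ a b S ⇒ a b b a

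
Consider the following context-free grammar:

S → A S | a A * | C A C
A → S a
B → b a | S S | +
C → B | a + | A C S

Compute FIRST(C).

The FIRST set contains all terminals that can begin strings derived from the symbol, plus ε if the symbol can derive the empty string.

We compute FIRST(C) using the standard algorithm.
FIRST(A) = {+, a, b}
FIRST(B) = {+, a, b}
FIRST(C) = {+, a, b}
FIRST(S) = {+, a, b}
Therefore, FIRST(C) = {+, a, b}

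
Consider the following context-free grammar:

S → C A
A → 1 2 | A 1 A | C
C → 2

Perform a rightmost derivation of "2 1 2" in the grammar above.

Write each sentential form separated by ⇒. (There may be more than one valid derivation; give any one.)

S ⇒ C A ⇒ C 1 2 ⇒ 2 1 2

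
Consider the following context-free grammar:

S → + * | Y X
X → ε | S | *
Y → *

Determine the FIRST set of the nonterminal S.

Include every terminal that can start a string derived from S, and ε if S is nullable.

We compute FIRST(S) using the standard algorithm.
FIRST(S) = {*, +}
FIRST(X) = {*, +, ε}
FIRST(Y) = {*}
Therefore, FIRST(S) = {*, +}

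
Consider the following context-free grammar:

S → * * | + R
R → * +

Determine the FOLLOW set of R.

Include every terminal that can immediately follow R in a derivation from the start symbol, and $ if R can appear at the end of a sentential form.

We compute FOLLOW(R) using the standard algorithm.
FOLLOW(S) starts with {$}.
FIRST(R) = {*}
FIRST(S) = {*, +}
FOLLOW(R) = {$}
FOLLOW(S) = {$}
Therefore, FOLLOW(R) = {$}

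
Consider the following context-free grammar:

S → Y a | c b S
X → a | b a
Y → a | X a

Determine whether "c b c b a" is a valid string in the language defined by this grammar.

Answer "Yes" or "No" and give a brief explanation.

No - no valid derivation exists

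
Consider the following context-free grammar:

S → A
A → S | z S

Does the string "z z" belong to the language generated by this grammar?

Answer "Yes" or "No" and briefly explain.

No - no valid derivation exists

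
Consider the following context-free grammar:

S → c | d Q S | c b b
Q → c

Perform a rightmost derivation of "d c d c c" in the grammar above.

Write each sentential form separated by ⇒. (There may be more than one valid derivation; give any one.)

S ⇒ d Q S ⇒ d Q d Q S ⇒ d Q d Q c ⇒ d Q d c c ⇒ d c d c c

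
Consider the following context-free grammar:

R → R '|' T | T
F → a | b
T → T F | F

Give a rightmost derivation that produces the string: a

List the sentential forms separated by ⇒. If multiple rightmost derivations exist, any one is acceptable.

R ⇒ T ⇒ F ⇒ a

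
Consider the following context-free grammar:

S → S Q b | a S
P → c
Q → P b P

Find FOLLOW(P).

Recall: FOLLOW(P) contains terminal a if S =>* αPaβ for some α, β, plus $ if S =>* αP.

We compute FOLLOW(P) using the standard algorithm.
FOLLOW(S) starts with {$}.
FIRST(P) = {c}
FIRST(Q) = {c}
FIRST(S) = {a}
FOLLOW(P) = {b}
FOLLOW(Q) = {b}
FOLLOW(S) = {$, c}
Therefore, FOLLOW(P) = {b}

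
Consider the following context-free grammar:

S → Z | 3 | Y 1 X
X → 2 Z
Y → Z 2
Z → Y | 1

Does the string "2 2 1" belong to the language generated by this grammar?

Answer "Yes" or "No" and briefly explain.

No - no valid derivation exists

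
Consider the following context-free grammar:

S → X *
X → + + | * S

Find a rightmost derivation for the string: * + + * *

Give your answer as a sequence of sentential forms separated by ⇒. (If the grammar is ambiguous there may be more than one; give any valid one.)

S ⇒ X * ⇒ * S * ⇒ * X * * ⇒ * + + * *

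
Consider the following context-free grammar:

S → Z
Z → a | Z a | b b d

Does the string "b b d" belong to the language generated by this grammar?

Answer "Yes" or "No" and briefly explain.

Yes - a valid derivation exists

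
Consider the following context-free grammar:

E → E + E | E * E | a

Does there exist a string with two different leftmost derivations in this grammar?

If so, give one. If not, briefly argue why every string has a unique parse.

Yes - the string 'a + a * a + a * a' has two distinct leftmost derivations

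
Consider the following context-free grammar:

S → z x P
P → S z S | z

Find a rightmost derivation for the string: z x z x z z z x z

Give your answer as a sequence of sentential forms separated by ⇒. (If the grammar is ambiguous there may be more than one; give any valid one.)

S ⇒ z x P ⇒ z x S z S ⇒ z x S z z x P ⇒ z x S z z x z ⇒ z x z x P z z x z ⇒ z x z x z z z x z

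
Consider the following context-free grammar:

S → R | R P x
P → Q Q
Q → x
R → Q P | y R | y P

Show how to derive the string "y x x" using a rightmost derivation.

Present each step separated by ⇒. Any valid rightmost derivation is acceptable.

S ⇒ R ⇒ y P ⇒ y Q Q ⇒ y Q x ⇒ y x x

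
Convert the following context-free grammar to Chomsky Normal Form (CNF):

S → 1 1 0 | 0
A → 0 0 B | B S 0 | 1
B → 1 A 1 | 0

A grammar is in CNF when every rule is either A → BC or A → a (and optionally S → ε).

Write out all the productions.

T1 → 1; T0 → 0; S → 0; A → 1; B → 0; S → T1 X0; X0 → T1 T0; A → T0 X1; X1 → T0 B; A → B X2; X2 → S T0; B → T1 X3; X3 → A T1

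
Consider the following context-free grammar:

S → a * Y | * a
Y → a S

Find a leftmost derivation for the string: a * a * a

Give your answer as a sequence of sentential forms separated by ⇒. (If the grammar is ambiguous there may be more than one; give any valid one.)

S ⇒ a * Y ⇒ a * a S ⇒ a * a * a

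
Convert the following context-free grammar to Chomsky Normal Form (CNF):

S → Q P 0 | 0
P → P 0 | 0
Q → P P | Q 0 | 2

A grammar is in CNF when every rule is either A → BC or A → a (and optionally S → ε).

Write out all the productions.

T0 → 0; S → 0; P → 0; Q → 2; S → Q X0; X0 → P T0; P → P T0; Q → P P; Q → Q T0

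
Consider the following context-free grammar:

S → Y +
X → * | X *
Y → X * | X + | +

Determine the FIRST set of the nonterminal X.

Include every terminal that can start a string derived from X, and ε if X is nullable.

We compute FIRST(X) using the standard algorithm.
FIRST(S) = {*, +}
FIRST(X) = {*}
FIRST(Y) = {*, +}
Therefore, FIRST(X) = {*}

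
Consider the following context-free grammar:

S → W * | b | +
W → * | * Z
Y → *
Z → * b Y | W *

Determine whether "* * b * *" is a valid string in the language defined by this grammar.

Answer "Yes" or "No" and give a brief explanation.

Yes - a valid derivation exists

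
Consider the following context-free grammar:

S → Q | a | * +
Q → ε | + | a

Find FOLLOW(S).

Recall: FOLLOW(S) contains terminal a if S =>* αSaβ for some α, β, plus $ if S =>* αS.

We compute FOLLOW(S) using the standard algorithm.
FOLLOW(S) starts with {$}.
FIRST(Q) = {+, a, ε}
FIRST(S) = {*, +, a, ε}
FOLLOW(Q) = {$}
FOLLOW(S) = {$}
Therefore, FOLLOW(S) = {$}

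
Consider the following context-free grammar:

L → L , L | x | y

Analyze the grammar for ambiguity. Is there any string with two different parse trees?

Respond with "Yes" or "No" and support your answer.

Yes - the string 'x , y , y' has two distinct parse trees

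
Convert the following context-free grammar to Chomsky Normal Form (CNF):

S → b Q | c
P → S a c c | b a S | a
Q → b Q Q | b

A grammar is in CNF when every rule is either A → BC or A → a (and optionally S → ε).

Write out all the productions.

TB → b; S → c; TA → a; TC → c; P → a; Q → b; S → TB Q; P → S X0; X0 → TA X1; X1 → TC TC; P → TB X2; X2 → TA S; Q → TB X3; X3 → Q Q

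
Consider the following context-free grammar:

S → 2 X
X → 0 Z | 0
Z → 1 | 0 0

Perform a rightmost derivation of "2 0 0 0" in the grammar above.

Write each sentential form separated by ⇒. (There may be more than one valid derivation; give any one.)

S ⇒ 2 X ⇒ 2 0 Z ⇒ 2 0 0 0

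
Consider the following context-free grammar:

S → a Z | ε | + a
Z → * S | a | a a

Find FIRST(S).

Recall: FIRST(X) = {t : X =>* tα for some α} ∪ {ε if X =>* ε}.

We compute FIRST(S) using the standard algorithm.
FIRST(S) = {+, a, ε}
FIRST(Z) = {*, a}
Therefore, FIRST(S) = {+, a, ε}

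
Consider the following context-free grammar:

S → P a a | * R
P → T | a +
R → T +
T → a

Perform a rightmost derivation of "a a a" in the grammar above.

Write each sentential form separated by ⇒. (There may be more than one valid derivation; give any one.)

S ⇒ P a a ⇒ T a a ⇒ a a a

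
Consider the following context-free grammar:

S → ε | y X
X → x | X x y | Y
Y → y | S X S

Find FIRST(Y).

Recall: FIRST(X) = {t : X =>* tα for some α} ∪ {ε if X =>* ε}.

We compute FIRST(Y) using the standard algorithm.
FIRST(S) = {y, ε}
FIRST(X) = {x, y}
FIRST(Y) = {x, y}
Therefore, FIRST(Y) = {x, y}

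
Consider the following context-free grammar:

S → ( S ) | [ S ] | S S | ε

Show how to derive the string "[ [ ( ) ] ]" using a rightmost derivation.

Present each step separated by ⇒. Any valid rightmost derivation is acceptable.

S ⇒ [ S ] ⇒ [ [ S ] ] ⇒ [ [ ( S ) ] ] ⇒ [ [ ( ) ] ]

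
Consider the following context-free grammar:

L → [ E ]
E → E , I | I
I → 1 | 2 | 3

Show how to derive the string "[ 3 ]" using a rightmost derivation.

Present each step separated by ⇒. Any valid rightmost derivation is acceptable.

L ⇒ [ E ] ⇒ [ I ] ⇒ [ 3 ]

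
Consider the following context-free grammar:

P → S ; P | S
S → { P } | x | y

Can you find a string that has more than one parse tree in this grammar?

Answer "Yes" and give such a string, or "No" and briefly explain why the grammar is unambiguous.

No - the grammar is unambiguous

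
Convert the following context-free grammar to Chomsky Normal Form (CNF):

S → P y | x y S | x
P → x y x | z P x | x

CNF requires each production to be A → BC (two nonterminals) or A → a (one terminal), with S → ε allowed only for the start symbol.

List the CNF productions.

TY → y; TX → x; S → x; TZ → z; P → x; S → P TY; S → TX X0; X0 → TY S; P → TX X1; X1 → TY TX; P → TZ X2; X2 → P TX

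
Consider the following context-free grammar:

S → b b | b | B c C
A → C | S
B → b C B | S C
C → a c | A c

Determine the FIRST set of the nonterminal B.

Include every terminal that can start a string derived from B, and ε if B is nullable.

We compute FIRST(B) using the standard algorithm.
FIRST(A) = {a, b}
FIRST(B) = {b}
FIRST(C) = {a, b}
FIRST(S) = {b}
Therefore, FIRST(B) = {b}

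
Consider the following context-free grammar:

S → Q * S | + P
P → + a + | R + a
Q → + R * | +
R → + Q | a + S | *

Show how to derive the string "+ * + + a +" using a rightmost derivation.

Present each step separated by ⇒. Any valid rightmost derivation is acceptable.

S ⇒ Q * S ⇒ Q * + P ⇒ Q * + + a + ⇒ + * + + a +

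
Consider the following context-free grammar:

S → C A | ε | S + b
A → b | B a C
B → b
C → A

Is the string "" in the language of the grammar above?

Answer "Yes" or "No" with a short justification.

Yes - a valid derivation exists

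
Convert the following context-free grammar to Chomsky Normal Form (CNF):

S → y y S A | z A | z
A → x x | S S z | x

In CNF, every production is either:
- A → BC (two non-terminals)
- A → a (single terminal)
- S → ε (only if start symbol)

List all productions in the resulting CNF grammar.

TY → y; TZ → z; S → z; TX → x; A → x; S → TY X0; X0 → TY X1; X1 → S A; S → TZ A; A → TX TX; A → S X2; X2 → S TZ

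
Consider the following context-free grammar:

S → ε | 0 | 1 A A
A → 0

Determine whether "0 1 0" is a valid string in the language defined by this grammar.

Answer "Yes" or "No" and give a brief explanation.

No - no valid derivation exists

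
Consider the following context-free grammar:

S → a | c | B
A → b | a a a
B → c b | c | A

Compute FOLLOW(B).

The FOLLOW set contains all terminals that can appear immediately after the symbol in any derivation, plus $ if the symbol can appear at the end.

We compute FOLLOW(B) using the standard algorithm.
FOLLOW(S) starts with {$}.
FIRST(A) = {a, b}
FIRST(B) = {a, b, c}
FIRST(S) = {a, b, c}
FOLLOW(A) = {$}
FOLLOW(B) = {$}
FOLLOW(S) = {$}
Therefore, FOLLOW(B) = {$}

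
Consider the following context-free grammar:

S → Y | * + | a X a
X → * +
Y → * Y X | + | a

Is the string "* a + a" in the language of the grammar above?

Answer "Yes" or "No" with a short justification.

No - no valid derivation exists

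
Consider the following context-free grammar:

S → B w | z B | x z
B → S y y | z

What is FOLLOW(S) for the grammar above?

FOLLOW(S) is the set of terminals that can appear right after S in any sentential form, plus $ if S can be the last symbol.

We compute FOLLOW(S) using the standard algorithm.
FOLLOW(S) starts with {$}.
FIRST(B) = {x, z}
FIRST(S) = {x, z}
FOLLOW(B) = {$, w, y}
FOLLOW(S) = {$, y}
Therefore, FOLLOW(S) = {$, y}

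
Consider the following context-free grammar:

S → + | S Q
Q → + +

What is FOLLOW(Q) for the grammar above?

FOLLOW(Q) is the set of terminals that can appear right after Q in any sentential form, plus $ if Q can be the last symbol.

We compute FOLLOW(Q) using the standard algorithm.
FOLLOW(S) starts with {$}.
FIRST(Q) = {+}
FIRST(S) = {+}
FOLLOW(Q) = {$, +}
FOLLOW(S) = {$, +}
Therefore, FOLLOW(Q) = {$, +}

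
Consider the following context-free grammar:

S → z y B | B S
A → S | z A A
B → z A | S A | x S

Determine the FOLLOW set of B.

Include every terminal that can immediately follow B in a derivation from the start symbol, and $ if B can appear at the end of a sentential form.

We compute FOLLOW(B) using the standard algorithm.
FOLLOW(S) starts with {$}.
FIRST(A) = {x, z}
FIRST(B) = {x, z}
FIRST(S) = {x, z}
FOLLOW(A) = {$, x, z}
FOLLOW(B) = {$, x, z}
FOLLOW(S) = {$, x, z}
Therefore, FOLLOW(B) = {$, x, z}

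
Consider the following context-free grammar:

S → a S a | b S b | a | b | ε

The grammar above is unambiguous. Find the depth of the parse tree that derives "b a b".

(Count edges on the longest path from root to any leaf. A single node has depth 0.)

2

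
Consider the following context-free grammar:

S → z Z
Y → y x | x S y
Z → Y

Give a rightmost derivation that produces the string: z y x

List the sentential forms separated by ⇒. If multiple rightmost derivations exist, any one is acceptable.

S ⇒ z Z ⇒ z Y ⇒ z y x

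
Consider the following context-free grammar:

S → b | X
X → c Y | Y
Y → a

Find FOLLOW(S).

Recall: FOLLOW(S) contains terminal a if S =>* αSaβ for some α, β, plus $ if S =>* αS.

We compute FOLLOW(S) using the standard algorithm.
FOLLOW(S) starts with {$}.
FIRST(S) = {a, b, c}
FIRST(X) = {a, c}
FIRST(Y) = {a}
FOLLOW(S) = {$}
FOLLOW(X) = {$}
FOLLOW(Y) = {$}
Therefore, FOLLOW(S) = {$}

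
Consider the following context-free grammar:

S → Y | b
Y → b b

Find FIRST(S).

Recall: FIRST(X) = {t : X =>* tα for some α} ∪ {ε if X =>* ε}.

We compute FIRST(S) using the standard algorithm.
FIRST(S) = {b}
FIRST(Y) = {b}
Therefore, FIRST(S) = {b}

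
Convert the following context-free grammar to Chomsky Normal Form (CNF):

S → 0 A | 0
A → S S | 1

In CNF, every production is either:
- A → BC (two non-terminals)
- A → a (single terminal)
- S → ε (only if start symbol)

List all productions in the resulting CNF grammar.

T0 → 0; S → 0; A → 1; S → T0 A; A → S S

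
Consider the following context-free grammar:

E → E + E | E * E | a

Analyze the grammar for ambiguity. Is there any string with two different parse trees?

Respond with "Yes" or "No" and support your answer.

Yes - the string 'a + a + a * a' has two distinct parse trees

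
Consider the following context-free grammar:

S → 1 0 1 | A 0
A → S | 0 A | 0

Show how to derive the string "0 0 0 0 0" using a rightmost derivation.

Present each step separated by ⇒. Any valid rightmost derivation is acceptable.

S ⇒ A 0 ⇒ 0 A 0 ⇒ 0 0 A 0 ⇒ 0 0 0 A 0 ⇒ 0 0 0 0 0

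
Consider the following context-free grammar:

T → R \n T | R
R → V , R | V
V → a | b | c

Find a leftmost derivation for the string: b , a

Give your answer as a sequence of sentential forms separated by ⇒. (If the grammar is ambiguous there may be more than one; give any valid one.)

T ⇒ R ⇒ V , R ⇒ b , R ⇒ b , V ⇒ b , a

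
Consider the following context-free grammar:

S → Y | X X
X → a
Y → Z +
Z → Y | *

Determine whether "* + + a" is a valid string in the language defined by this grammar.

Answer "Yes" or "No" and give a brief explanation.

No - no valid derivation exists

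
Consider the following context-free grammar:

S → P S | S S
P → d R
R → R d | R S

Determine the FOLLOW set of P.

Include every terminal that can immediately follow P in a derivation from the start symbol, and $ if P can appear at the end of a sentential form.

We compute FOLLOW(P) using the standard algorithm.
FOLLOW(S) starts with {$}.
FIRST(P) = {d}
FIRST(R) = {}
FIRST(S) = {d}
FOLLOW(P) = {d}
FOLLOW(R) = {d}
FOLLOW(S) = {$, d}
Therefore, FOLLOW(P) = {d}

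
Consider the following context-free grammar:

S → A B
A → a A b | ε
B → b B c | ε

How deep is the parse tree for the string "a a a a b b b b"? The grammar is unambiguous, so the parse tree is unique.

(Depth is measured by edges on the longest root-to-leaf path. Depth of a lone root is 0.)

6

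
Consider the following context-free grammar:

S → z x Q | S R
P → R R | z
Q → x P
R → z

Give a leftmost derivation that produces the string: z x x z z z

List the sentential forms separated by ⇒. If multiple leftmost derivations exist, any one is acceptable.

S ⇒ S R ⇒ z x Q R ⇒ z x x P R ⇒ z x x R R R ⇒ z x x z R R ⇒ z x x z z R ⇒ z x x z z z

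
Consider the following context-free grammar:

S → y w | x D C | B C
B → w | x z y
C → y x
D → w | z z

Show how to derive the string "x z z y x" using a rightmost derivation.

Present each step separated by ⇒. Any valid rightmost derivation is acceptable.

S ⇒ x D C ⇒ x D y x ⇒ x z z y x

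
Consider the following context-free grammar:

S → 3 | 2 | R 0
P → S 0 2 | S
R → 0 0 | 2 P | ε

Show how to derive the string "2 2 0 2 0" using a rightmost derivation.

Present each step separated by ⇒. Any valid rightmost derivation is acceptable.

S ⇒ R 0 ⇒ 2 P 0 ⇒ 2 S 0 2 0 ⇒ 2 2 0 2 0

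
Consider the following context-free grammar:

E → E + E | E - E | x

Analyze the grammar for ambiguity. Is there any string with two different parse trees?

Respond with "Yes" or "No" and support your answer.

Yes - the string 'x + x + x' has two distinct parse trees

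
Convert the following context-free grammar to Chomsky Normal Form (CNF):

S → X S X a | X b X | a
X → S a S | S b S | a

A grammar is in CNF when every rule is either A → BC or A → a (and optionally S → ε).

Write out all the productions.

TA → a; TB → b; S → a; X → a; S → X X0; X0 → S X1; X1 → X TA; S → X X2; X2 → TB X; X → S X3; X3 → TA S; X → S X4; X4 → TB S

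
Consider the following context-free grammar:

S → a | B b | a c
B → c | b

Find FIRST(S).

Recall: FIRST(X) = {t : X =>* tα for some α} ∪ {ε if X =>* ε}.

We compute FIRST(S) using the standard algorithm.
FIRST(B) = {b, c}
FIRST(S) = {a, b, c}
Therefore, FIRST(S) = {a, b, c}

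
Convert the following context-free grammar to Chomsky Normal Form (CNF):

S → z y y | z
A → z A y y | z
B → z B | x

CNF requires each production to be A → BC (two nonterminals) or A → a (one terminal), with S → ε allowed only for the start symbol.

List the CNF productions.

TZ → z; TY → y; S → z; A → z; B → x; S → TZ X0; X0 → TY TY; A → TZ X1; X1 → A X2; X2 → TY TY; B → TZ B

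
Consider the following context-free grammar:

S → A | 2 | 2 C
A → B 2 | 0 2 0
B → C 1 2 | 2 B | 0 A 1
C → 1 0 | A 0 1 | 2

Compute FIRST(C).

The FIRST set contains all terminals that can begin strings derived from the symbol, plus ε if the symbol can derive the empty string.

We compute FIRST(C) using the standard algorithm.
FIRST(A) = {0, 1, 2}
FIRST(B) = {0, 1, 2}
FIRST(C) = {0, 1, 2}
FIRST(S) = {0, 1, 2}
Therefore, FIRST(C) = {0, 1, 2}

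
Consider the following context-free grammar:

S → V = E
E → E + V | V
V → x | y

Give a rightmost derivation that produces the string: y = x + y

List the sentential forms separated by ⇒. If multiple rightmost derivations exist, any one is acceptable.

S ⇒ V = E ⇒ V = E + V ⇒ V = E + y ⇒ V = V + y ⇒ V = x + y ⇒ y = x + y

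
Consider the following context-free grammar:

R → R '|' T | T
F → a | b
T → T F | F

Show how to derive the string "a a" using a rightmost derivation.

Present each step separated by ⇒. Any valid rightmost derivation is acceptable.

R ⇒ T ⇒ T F ⇒ T a ⇒ F a ⇒ a a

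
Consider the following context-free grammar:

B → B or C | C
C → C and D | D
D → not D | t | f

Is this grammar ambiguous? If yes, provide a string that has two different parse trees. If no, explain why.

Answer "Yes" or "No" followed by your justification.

No - the grammar is unambiguous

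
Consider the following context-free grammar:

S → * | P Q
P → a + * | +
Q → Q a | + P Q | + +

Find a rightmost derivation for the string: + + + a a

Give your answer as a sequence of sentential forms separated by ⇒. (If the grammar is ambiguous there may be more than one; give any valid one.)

S ⇒ P Q ⇒ P Q a ⇒ P Q a a ⇒ P + + a a ⇒ + + + a a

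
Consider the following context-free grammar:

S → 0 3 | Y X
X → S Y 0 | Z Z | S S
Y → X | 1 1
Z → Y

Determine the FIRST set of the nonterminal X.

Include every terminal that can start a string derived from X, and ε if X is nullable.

We compute FIRST(X) using the standard algorithm.
FIRST(S) = {0, 1}
FIRST(X) = {0, 1}
FIRST(Y) = {0, 1}
FIRST(Z) = {0, 1}
Therefore, FIRST(X) = {0, 1}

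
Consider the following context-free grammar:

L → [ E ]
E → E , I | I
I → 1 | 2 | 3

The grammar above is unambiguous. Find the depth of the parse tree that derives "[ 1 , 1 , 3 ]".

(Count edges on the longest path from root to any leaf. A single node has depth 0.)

5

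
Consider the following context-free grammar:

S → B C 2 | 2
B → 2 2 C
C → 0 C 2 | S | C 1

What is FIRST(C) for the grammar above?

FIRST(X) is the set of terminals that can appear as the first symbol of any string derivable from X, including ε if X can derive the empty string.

We compute FIRST(C) using the standard algorithm.
FIRST(B) = {2}
FIRST(C) = {0, 2}
FIRST(S) = {2}
Therefore, FIRST(C) = {0, 2}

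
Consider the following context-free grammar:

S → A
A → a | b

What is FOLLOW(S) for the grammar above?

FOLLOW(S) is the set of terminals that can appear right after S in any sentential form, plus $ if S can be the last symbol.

We compute FOLLOW(S) using the standard algorithm.
FOLLOW(S) starts with {$}.
FIRST(A) = {a, b}
FIRST(S) = {a, b}
FOLLOW(A) = {$}
FOLLOW(S) = {$}
Therefore, FOLLOW(S) = {$}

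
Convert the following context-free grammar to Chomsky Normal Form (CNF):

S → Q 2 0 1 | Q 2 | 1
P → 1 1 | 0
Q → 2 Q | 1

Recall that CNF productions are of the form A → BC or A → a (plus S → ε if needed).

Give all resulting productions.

T2 → 2; T0 → 0; T1 → 1; S → 1; P → 0; Q → 1; S → Q X0; X0 → T2 X1; X1 → T0 T1; S → Q T2; P → T1 T1; Q → T2 Q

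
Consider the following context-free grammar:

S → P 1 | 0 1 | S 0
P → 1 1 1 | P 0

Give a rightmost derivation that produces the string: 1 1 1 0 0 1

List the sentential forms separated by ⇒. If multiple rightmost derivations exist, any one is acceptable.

S ⇒ P 1 ⇒ P 0 1 ⇒ P 0 0 1 ⇒ 1 1 1 0 0 1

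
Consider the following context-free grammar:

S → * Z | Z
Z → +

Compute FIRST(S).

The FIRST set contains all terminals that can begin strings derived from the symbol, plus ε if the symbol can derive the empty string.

We compute FIRST(S) using the standard algorithm.
FIRST(S) = {*, +}
FIRST(Z) = {+}
Therefore, FIRST(S) = {*, +}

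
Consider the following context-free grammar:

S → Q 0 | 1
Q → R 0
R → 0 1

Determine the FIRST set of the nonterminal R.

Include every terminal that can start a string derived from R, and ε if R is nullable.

We compute FIRST(R) using the standard algorithm.
FIRST(Q) = {0}
FIRST(R) = {0}
FIRST(S) = {0, 1}
Therefore, FIRST(R) = {0}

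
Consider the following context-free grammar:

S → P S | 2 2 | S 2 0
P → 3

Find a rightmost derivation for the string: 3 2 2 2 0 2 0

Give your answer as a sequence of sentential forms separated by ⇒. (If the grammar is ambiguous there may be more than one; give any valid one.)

S ⇒ P S ⇒ P S 2 0 ⇒ P S 2 0 2 0 ⇒ P 2 2 2 0 2 0 ⇒ 3 2 2 2 0 2 0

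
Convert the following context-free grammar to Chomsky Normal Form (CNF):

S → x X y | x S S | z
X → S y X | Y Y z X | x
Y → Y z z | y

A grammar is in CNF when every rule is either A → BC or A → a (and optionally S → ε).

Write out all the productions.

TX → x; TY → y; S → z; TZ → z; X → x; Y → y; S → TX X0; X0 → X TY; S → TX X1; X1 → S S; X → S X2; X2 → TY X; X → Y X3; X3 → Y X4; X4 → TZ X; Y → Y X5; X5 → TZ TZ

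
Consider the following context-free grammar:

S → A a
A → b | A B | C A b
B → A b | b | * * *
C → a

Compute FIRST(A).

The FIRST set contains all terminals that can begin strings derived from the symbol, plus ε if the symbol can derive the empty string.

We compute FIRST(A) using the standard algorithm.
FIRST(A) = {a, b}
FIRST(B) = {*, a, b}
FIRST(C) = {a}
FIRST(S) = {a, b}
Therefore, FIRST(A) = {a, b}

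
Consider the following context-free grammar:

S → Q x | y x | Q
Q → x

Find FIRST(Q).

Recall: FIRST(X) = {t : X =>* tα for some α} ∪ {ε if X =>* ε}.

We compute FIRST(Q) using the standard algorithm.
FIRST(Q) = {x}
FIRST(S) = {x, y}
Therefore, FIRST(Q) = {x}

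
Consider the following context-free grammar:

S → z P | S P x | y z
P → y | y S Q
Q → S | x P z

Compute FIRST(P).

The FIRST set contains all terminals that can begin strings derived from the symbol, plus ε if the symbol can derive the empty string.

We compute FIRST(P) using the standard algorithm.
FIRST(P) = {y}
FIRST(Q) = {x, y, z}
FIRST(S) = {y, z}
Therefore, FIRST(P) = {y}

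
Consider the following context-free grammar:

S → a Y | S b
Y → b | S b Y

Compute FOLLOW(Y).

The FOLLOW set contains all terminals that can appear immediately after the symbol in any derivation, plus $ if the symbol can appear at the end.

We compute FOLLOW(Y) using the standard algorithm.
FOLLOW(S) starts with {$}.
FIRST(S) = {a}
FIRST(Y) = {a, b}
FOLLOW(S) = {$, b}
FOLLOW(Y) = {$, b}
Therefore, FOLLOW(Y) = {$, b}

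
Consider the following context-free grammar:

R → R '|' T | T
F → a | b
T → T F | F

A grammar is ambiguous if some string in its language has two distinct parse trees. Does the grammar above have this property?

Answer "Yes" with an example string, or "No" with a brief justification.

No - the grammar is unambiguous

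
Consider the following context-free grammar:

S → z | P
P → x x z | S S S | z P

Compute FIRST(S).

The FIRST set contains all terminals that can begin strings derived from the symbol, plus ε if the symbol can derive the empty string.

We compute FIRST(S) using the standard algorithm.
FIRST(P) = {x, z}
FIRST(S) = {x, z}
Therefore, FIRST(S) = {x, z}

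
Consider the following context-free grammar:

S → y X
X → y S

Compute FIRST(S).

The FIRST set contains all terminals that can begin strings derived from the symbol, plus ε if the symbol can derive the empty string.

We compute FIRST(S) using the standard algorithm.
FIRST(S) = {y}
FIRST(X) = {y}
Therefore, FIRST(S) = {y}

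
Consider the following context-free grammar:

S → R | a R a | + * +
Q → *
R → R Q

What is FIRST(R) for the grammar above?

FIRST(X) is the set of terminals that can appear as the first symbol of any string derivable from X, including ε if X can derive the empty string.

We compute FIRST(R) using the standard algorithm.
FIRST(Q) = {*}
FIRST(R) = {}
FIRST(S) = {+, a}
Therefore, FIRST(R) = {}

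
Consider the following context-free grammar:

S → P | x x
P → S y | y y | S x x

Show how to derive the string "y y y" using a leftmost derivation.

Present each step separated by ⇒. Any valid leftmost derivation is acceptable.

S ⇒ P ⇒ S y ⇒ P y ⇒ y y y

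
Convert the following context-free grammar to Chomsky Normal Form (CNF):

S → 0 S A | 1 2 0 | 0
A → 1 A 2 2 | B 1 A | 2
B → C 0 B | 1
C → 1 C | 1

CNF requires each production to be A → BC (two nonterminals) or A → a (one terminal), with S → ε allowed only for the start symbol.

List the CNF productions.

T0 → 0; T1 → 1; T2 → 2; S → 0; A → 2; B → 1; C → 1; S → T0 X0; X0 → S A; S → T1 X1; X1 → T2 T0; A → T1 X2; X2 → A X3; X3 → T2 T2; A → B X4; X4 → T1 A; B → C X5; X5 → T0 B; C → T1 C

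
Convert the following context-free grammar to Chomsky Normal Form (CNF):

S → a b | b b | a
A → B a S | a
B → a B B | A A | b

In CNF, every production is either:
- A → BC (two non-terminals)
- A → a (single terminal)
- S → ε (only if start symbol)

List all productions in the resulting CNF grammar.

TA → a; TB → b; S → a; A → a; B → b; S → TA TB; S → TB TB; A → B X0; X0 → TA S; B → TA X1; X1 → B B; B → A A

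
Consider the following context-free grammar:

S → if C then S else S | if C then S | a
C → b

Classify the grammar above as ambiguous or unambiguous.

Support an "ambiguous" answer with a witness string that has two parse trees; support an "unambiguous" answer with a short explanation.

Ambiguous - the string 'if b then if b then if b then a else a' has two distinct parse trees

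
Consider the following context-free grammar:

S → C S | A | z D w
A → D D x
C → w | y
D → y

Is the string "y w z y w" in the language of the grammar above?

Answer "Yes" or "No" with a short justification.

Yes - a valid derivation exists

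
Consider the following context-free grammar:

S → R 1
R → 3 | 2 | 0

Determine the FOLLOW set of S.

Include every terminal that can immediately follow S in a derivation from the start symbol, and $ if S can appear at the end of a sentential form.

We compute FOLLOW(S) using the standard algorithm.
FOLLOW(S) starts with {$}.
FIRST(R) = {0, 2, 3}
FIRST(S) = {0, 2, 3}
FOLLOW(R) = {1}
FOLLOW(S) = {$}
Therefore, FOLLOW(S) = {$}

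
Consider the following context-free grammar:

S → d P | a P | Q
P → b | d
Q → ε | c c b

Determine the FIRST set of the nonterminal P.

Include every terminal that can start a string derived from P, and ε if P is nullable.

We compute FIRST(P) using the standard algorithm.
FIRST(P) = {b, d}
FIRST(Q) = {c, ε}
FIRST(S) = {a, c, d, ε}
Therefore, FIRST(P) = {b, d}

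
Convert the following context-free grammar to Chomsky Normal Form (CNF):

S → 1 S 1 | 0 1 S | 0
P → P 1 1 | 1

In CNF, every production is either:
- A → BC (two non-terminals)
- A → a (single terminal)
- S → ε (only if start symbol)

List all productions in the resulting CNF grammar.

T1 → 1; T0 → 0; S → 0; P → 1; S → T1 X0; X0 → S T1; S → T0 X1; X1 → T1 S; P → P X2; X2 → T1 T1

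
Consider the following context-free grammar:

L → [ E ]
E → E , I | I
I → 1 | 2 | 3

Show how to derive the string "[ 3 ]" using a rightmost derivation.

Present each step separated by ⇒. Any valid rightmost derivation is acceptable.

L ⇒ [ E ] ⇒ [ I ] ⇒ [ 3 ]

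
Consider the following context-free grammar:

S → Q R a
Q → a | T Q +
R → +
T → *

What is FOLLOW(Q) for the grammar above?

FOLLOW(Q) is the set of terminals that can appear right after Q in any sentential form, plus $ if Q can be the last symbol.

We compute FOLLOW(Q) using the standard algorithm.
FOLLOW(S) starts with {$}.
FIRST(Q) = {*, a}
FIRST(R) = {+}
FIRST(S) = {*, a}
FIRST(T) = {*}
FOLLOW(Q) = {+}
FOLLOW(R) = {a}
FOLLOW(S) = {$}
FOLLOW(T) = {*, a}
Therefore, FOLLOW(Q) = {+}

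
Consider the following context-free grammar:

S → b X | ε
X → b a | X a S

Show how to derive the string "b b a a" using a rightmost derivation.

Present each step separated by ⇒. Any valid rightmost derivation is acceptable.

S ⇒ b X ⇒ b X a S ⇒ b X a ⇒ b b a a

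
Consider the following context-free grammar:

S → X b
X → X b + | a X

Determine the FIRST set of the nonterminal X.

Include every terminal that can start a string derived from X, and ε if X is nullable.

We compute FIRST(X) using the standard algorithm.
FIRST(S) = {a}
FIRST(X) = {a}
Therefore, FIRST(X) = {a}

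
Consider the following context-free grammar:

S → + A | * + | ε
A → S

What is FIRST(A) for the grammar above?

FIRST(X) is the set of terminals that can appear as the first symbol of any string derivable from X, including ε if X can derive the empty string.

We compute FIRST(A) using the standard algorithm.
FIRST(A) = {*, +, ε}
FIRST(S) = {*, +, ε}
Therefore, FIRST(A) = {*, +, ε}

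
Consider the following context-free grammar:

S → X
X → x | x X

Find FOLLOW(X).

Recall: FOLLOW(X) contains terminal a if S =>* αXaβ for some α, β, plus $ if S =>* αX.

We compute FOLLOW(X) using the standard algorithm.
FOLLOW(S) starts with {$}.
FIRST(S) = {x}
FIRST(X) = {x}
FOLLOW(S) = {$}
FOLLOW(X) = {$}
Therefore, FOLLOW(X) = {$}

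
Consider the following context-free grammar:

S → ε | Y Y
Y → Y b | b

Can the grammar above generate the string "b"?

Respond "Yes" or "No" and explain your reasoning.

No - no valid derivation exists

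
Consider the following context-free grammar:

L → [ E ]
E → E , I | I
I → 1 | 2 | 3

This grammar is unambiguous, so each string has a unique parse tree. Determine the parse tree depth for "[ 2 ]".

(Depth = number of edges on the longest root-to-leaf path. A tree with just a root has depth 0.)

3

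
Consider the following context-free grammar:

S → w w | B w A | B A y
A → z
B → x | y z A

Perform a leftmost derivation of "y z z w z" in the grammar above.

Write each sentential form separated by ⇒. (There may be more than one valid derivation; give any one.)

S ⇒ B w A ⇒ y z A w A ⇒ y z z w A ⇒ y z z w z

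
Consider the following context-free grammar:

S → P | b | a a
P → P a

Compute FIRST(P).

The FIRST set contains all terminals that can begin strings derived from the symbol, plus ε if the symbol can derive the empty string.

We compute FIRST(P) using the standard algorithm.
FIRST(P) = {}
FIRST(S) = {a, b}
Therefore, FIRST(P) = {}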